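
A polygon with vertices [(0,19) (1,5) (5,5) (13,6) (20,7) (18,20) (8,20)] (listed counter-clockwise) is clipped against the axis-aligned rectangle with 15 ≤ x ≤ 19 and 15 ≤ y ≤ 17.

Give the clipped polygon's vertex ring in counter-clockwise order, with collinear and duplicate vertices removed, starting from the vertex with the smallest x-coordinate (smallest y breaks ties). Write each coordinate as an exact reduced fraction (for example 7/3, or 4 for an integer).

Clipped polygon: [(15,15) (244/13,15) (240/13,17) (15,17)]

1. After x ≥ 15: [(15,44/7) (20,7) (18,20) (15,20)]
2. After x ≤ 19: [(15,44/7) (19,48/7) (19,27/2) (18,20) (15,20)]
3. After y ≥ 15: [(15,15) (244/13,15) (18,20) (15,20)]
4. After y ≤ 17: [(15,17) (15,15) (244/13,15) (240/13,17)]
5. Canonical ring: [(15,15) (244/13,15) (240/13,17) (15,17)]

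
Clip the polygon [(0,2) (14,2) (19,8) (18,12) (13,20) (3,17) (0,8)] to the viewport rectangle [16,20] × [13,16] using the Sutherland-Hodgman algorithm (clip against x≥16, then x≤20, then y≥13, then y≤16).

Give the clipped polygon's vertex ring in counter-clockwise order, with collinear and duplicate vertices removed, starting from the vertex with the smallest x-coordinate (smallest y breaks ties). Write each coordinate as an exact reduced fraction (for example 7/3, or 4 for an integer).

1. After x ≥ 16: [(16,22/5) (19,8) (18,12) (16,76/5)]
2. After x ≤ 20: [(16,22/5) (19,8) (18,12) (16,76/5)]
3. After y ≥ 13: [(16,13) (139/8,13) (16,76/5)]
4. After y ≤ 16: [(16,13) (139/8,13) (16,76/5)]
5. Canonical ring: [(16,13) (139/8,13) (16,76/5)]

Clipped polygon: [(16,13) (139/8,13) (16,76/5)]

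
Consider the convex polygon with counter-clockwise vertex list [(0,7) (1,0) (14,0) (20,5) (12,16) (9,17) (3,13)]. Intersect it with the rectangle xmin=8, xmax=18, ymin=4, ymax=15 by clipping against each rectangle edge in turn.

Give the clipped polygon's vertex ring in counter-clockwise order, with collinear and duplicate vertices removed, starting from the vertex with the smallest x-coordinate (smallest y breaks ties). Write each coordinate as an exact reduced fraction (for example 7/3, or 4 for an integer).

Clipped polygon: [(8,4) (18,4) (18,31/4) (140/11,15) (8,15)]

1. After x ≥ 8: [(8,0) (14,0) (20,5) (12,16) (9,17) (8,49/3)]
2. After x ≤ 18: [(8,0) (14,0) (18,10/3) (18,31/4) (12,16) (9,17) (8,49/3)]
3. After y ≥ 4: [(8,4) (18,4) (18,31/4) (12,16) (9,17) (8,49/3)]
4. After y ≤ 15: [(8,15) (8,4) (18,4) (18,31/4) (140/11,15)]
5. Canonical ring: [(8,4) (18,4) (18,31/4) (140/11,15) (8,15)]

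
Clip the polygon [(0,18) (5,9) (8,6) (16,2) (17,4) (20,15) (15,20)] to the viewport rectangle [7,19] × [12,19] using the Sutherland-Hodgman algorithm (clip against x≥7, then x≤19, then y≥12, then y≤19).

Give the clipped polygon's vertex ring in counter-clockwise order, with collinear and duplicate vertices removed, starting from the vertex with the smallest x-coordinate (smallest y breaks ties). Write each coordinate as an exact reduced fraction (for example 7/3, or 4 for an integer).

1. After x ≥ 7: [(7,284/15) (7,7) (8,6) (16,2) (17,4) (20,15) (15,20)]
2. After x ≤ 19: [(7,284/15) (7,7) (8,6) (16,2) (17,4) (19,34/3) (19,16) (15,20)]
3. After y ≥ 12: [(7,284/15) (7,12) (19,12) (19,16) (15,20)]
4. After y ≤ 19: [(15/2,19) (7,284/15) (7,12) (19,12) (19,16) (16,19)]
5. Canonical ring: [(7,12) (19,12) (19,16) (16,19) (15/2,19) (7,284/15)]

Clipped polygon: [(7,12) (19,12) (19,16) (16,19) (15/2,19) (7,284/15)]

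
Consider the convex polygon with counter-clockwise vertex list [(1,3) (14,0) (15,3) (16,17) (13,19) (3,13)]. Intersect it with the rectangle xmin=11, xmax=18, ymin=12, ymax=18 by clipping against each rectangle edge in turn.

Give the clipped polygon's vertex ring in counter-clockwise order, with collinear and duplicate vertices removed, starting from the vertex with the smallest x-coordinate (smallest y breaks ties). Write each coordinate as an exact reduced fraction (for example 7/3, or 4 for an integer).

1. After x ≥ 11: [(11,9/13) (14,0) (15,3) (16,17) (13,19) (11,89/5)]
2. After x ≤ 18: [(11,9/13) (14,0) (15,3) (16,17) (13,19) (11,89/5)]
3. After y ≥ 12: [(11,12) (219/14,12) (16,17) (13,19) (11,89/5)]
4. After y ≤ 18: [(11,12) (219/14,12) (16,17) (29/2,18) (34/3,18) (11,89/5)]
5. Canonical ring: [(11,12) (219/14,12) (16,17) (29/2,18) (34/3,18) (11,89/5)]

Clipped polygon: [(11,12) (219/14,12) (16,17) (29/2,18) (34/3,18) (11,89/5)]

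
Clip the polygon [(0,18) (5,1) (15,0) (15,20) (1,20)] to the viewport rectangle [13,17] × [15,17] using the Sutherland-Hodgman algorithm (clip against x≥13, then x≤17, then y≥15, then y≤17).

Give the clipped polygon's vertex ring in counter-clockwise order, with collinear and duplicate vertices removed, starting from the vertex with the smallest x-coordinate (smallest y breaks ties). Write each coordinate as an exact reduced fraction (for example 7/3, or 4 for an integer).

1. After x ≥ 13: [(13,1/5) (15,0) (15,20) (13,20)]
2. After x ≤ 17: [(13,1/5) (15,0) (15,20) (13,20)]
3. After y ≥ 15: [(13,15) (15,15) (15,20) (13,20)]
4. After y ≤ 17: [(13,17) (13,15) (15,15) (15,17)]
5. Canonical ring: [(13,15) (15,15) (15,17) (13,17)]

Clipped polygon: [(13,15) (15,15) (15,17) (13,17)]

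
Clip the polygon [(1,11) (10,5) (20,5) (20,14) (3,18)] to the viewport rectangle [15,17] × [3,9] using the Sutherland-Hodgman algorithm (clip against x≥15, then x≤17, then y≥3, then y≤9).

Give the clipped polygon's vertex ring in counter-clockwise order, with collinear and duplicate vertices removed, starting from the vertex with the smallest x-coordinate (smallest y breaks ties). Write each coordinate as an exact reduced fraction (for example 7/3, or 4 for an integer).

1. After x ≥ 15: [(15,5) (20,5) (20,14) (15,258/17)]
2. After x ≤ 17: [(15,5) (17,5) (17,250/17) (15,258/17)]
3. After y ≥ 3: [(15,5) (17,5) (17,250/17) (15,258/17)]
4. After y ≤ 9: [(15,9) (15,5) (17,5) (17,9)]
5. Canonical ring: [(15,5) (17,5) (17,9) (15,9)]

Clipped polygon: [(15,5) (17,5) (17,9) (15,9)]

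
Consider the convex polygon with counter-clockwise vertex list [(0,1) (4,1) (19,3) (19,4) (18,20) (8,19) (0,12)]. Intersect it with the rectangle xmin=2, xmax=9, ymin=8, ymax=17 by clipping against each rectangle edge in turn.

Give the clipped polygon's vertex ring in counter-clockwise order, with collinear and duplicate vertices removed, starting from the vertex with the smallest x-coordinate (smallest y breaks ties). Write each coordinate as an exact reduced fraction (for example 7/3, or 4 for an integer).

Clipped polygon: [(2,8) (9,8) (9,17) (40/7,17) (2,55/4)]

1. After x ≥ 2: [(2,1) (4,1) (19,3) (19,4) (18,20) (8,19) (2,55/4)]
2. After x ≤ 9: [(2,1) (4,1) (9,5/3) (9,191/10) (8,19) (2,55/4)]
3. After y ≥ 8: [(2,8) (9,8) (9,191/10) (8,19) (2,55/4)]
4. After y ≤ 17: [(2,8) (9,8) (9,17) (40/7,17) (2,55/4)]
5. Canonical ring: [(2,8) (9,8) (9,17) (40/7,17) (2,55/4)]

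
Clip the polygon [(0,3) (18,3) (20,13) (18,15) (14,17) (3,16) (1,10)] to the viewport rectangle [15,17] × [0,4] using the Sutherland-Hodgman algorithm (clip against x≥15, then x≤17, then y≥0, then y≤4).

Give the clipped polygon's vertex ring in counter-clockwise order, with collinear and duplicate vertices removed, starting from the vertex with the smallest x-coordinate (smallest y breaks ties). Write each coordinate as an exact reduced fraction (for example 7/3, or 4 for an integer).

1. After x ≥ 15: [(15,3) (18,3) (20,13) (18,15) (15,33/2)]
2. After x ≤ 17: [(15,3) (17,3) (17,31/2) (15,33/2)]
3. After y ≥ 0: [(15,3) (17,3) (17,31/2) (15,33/2)]
4. After y ≤ 4: [(15,4) (15,3) (17,3) (17,4)]
5. Canonical ring: [(15,3) (17,3) (17,4) (15,4)]

Clipped polygon: [(15,3) (17,3) (17,4) (15,4)]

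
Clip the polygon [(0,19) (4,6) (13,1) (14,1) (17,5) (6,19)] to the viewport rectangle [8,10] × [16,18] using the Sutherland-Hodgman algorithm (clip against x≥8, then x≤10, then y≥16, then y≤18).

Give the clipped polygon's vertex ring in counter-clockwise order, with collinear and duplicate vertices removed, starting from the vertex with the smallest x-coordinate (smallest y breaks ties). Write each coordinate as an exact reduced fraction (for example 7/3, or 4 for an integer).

Clipped polygon: [(8,16) (117/14,16) (8,181/11)]

1. After x ≥ 8: [(8,34/9) (13,1) (14,1) (17,5) (8,181/11)]
2. After x ≤ 10: [(8,34/9) (10,8/3) (10,153/11) (8,181/11)]
3. After y ≥ 16: [(8,16) (117/14,16) (8,181/11)]
4. After y ≤ 18: [(8,16) (117/14,16) (8,181/11)]
5. Canonical ring: [(8,16) (117/14,16) (8,181/11)]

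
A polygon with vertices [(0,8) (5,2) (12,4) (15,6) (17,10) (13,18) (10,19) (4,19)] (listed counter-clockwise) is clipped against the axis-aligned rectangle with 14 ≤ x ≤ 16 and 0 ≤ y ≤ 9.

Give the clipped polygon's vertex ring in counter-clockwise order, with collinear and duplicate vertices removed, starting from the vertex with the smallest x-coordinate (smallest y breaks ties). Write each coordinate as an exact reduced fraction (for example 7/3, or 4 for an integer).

Clipped polygon: [(14,16/3) (15,6) (16,8) (16,9) (14,9)]

1. After x ≥ 14: [(14,16/3) (15,6) (17,10) (14,16)]
2. After x ≤ 16: [(14,16/3) (15,6) (16,8) (16,12) (14,16)]
3. After y ≥ 0: [(14,16/3) (15,6) (16,8) (16,12) (14,16)]
4. After y ≤ 9: [(14,9) (14,16/3) (15,6) (16,8) (16,9)]
5. Canonical ring: [(14,16/3) (15,6) (16,8) (16,9) (14,9)]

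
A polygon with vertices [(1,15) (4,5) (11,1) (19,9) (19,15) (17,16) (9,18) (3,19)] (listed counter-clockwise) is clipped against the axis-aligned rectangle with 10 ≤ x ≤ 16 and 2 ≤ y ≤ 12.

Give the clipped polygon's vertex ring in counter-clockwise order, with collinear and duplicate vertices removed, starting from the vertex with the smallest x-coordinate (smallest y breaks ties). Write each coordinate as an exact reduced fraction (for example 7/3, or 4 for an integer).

Clipped polygon: [(10,2) (12,2) (16,6) (16,12) (10,12)]

1. After x ≥ 10: [(10,11/7) (11,1) (19,9) (19,15) (17,16) (10,71/4)]
2. After x ≤ 16: [(10,11/7) (11,1) (16,6) (16,65/4) (10,71/4)]
3. After y ≥ 2: [(10,2) (12,2) (16,6) (16,65/4) (10,71/4)]
4. After y ≤ 12: [(10,12) (10,2) (12,2) (16,6) (16,12)]
5. Canonical ring: [(10,2) (12,2) (16,6) (16,12) (10,12)]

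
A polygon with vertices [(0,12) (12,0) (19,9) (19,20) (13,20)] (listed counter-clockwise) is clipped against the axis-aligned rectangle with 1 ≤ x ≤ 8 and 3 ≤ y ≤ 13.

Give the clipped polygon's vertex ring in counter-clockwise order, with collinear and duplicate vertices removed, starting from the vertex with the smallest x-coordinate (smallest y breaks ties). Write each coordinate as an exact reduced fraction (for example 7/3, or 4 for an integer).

1. After x ≥ 1: [(1,164/13) (1,11) (12,0) (19,9) (19,20) (13,20)]
2. After x ≤ 8: [(8,220/13) (1,164/13) (1,11) (8,4)]
3. After y ≥ 3: [(8,220/13) (1,164/13) (1,11) (8,4)]
4. After y ≤ 13: [(8,13) (13/8,13) (1,164/13) (1,11) (8,4)]
5. Canonical ring: [(1,11) (8,4) (8,13) (13/8,13) (1,164/13)]

Clipped polygon: [(1,11) (8,4) (8,13) (13/8,13) (1,164/13)]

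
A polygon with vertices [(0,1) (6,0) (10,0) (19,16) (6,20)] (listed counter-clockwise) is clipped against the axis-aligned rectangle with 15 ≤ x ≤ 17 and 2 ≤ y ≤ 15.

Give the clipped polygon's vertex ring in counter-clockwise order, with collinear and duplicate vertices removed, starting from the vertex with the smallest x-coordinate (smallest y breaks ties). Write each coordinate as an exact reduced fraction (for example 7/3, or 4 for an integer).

1. After x ≥ 15: [(15,80/9) (19,16) (15,224/13)]
2. After x ≤ 17: [(15,80/9) (17,112/9) (17,216/13) (15,224/13)]
3. After y ≥ 2: [(15,80/9) (17,112/9) (17,216/13) (15,224/13)]
4. After y ≤ 15: [(15,15) (15,80/9) (17,112/9) (17,15)]
5. Canonical ring: [(15,80/9) (17,112/9) (17,15) (15,15)]

Clipped polygon: [(15,80/9) (17,112/9) (17,15) (15,15)]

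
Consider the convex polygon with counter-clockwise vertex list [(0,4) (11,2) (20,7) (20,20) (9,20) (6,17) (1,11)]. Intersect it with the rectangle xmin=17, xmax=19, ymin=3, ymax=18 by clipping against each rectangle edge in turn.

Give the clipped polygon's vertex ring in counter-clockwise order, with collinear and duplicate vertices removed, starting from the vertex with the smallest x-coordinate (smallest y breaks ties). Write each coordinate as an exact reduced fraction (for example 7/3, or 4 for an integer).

1. After x ≥ 17: [(17,16/3) (20,7) (20,20) (17,20)]
2. After x ≤ 19: [(17,16/3) (19,58/9) (19,20) (17,20)]
3. After y ≥ 3: [(17,16/3) (19,58/9) (19,20) (17,20)]
4. After y ≤ 18: [(17,18) (17,16/3) (19,58/9) (19,18)]
5. Canonical ring: [(17,16/3) (19,58/9) (19,18) (17,18)]

Clipped polygon: [(17,16/3) (19,58/9) (19,18) (17,18)]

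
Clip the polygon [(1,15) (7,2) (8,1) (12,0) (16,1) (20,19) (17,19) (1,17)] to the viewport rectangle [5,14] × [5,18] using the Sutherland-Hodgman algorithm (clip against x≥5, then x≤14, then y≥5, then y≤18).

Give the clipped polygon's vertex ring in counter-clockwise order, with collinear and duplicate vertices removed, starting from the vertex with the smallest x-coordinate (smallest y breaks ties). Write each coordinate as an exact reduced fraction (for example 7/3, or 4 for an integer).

1. After x ≥ 5: [(5,19/3) (7,2) (8,1) (12,0) (16,1) (20,19) (17,19) (5,35/2)]
2. After x ≤ 14: [(5,19/3) (7,2) (8,1) (12,0) (14,1/2) (14,149/8) (5,35/2)]
3. After y ≥ 5: [(5,19/3) (73/13,5) (14,5) (14,149/8) (5,35/2)]
4. After y ≤ 18: [(5,19/3) (73/13,5) (14,5) (14,18) (9,18) (5,35/2)]
5. Canonical ring: [(5,19/3) (73/13,5) (14,5) (14,18) (9,18) (5,35/2)]

Clipped polygon: [(5,19/3) (73/13,5) (14,5) (14,18) (9,18) (5,35/2)]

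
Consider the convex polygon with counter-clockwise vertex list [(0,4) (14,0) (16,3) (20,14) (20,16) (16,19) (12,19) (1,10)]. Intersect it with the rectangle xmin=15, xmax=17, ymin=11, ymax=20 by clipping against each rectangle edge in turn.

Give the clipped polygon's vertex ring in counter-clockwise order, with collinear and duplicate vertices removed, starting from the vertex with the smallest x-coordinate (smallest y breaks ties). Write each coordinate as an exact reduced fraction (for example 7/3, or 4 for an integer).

Clipped polygon: [(15,11) (17,11) (17,73/4) (16,19) (15,19)]

1. After x ≥ 15: [(15,3/2) (16,3) (20,14) (20,16) (16,19) (15,19)]
2. After x ≤ 17: [(15,3/2) (16,3) (17,23/4) (17,73/4) (16,19) (15,19)]
3. After y ≥ 11: [(15,11) (17,11) (17,73/4) (16,19) (15,19)]
4. After y ≤ 20: [(15,11) (17,11) (17,73/4) (16,19) (15,19)]
5. Canonical ring: [(15,11) (17,11) (17,73/4) (16,19) (15,19)]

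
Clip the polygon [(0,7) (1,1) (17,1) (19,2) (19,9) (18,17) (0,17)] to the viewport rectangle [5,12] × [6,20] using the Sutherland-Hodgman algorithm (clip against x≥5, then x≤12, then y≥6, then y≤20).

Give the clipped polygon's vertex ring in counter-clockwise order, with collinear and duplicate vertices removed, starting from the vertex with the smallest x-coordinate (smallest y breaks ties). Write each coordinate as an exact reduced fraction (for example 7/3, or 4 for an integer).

1. After x ≥ 5: [(5,1) (17,1) (19,2) (19,9) (18,17) (5,17)]
2. After x ≤ 12: [(5,1) (12,1) (12,17) (5,17)]
3. After y ≥ 6: [(5,6) (12,6) (12,17) (5,17)]
4. After y ≤ 20: [(5,6) (12,6) (12,17) (5,17)]
5. Canonical ring: [(5,6) (12,6) (12,17) (5,17)]

Clipped polygon: [(5,6) (12,6) (12,17) (5,17)]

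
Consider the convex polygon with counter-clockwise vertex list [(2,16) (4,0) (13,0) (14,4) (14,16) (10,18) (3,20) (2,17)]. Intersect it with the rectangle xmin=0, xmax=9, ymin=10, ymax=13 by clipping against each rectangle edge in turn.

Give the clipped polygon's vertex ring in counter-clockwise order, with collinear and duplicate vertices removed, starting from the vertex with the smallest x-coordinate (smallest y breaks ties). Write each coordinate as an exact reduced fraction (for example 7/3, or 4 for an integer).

1. After x ≥ 0: [(2,16) (4,0) (13,0) (14,4) (14,16) (10,18) (3,20) (2,17)]
2. After x ≤ 9: [(2,16) (4,0) (9,0) (9,128/7) (3,20) (2,17)]
3. After y ≥ 10: [(2,16) (11/4,10) (9,10) (9,128/7) (3,20) (2,17)]
4. After y ≤ 13: [(19/8,13) (11/4,10) (9,10) (9,13)]
5. Canonical ring: [(19/8,13) (11/4,10) (9,10) (9,13)]

Clipped polygon: [(19/8,13) (11/4,10) (9,10) (9,13)]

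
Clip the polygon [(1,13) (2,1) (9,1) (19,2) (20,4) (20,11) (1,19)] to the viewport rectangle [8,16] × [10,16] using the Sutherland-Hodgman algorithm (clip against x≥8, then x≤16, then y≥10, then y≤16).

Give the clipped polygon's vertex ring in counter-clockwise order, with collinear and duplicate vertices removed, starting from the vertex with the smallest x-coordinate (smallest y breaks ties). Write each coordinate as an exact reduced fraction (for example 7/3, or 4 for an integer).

1. After x ≥ 8: [(8,1) (9,1) (19,2) (20,4) (20,11) (8,305/19)]
2. After x ≤ 16: [(8,1) (9,1) (16,17/10) (16,241/19) (8,305/19)]
3. After y ≥ 10: [(8,10) (16,10) (16,241/19) (8,305/19)]
4. After y ≤ 16: [(8,16) (8,10) (16,10) (16,241/19) (65/8,16)]
5. Canonical ring: [(8,10) (16,10) (16,241/19) (65/8,16) (8,16)]

Clipped polygon: [(8,10) (16,10) (16,241/19) (65/8,16) (8,16)]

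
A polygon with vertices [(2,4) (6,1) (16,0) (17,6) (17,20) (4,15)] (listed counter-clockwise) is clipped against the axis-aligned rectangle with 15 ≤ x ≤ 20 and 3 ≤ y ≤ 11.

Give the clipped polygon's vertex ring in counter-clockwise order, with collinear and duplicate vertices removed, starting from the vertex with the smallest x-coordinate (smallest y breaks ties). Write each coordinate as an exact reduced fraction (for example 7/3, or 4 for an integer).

Clipped polygon: [(15,3) (33/2,3) (17,6) (17,11) (15,11)]

1. After x ≥ 15: [(15,1/10) (16,0) (17,6) (17,20) (15,250/13)]
2. After x ≤ 20: [(15,1/10) (16,0) (17,6) (17,20) (15,250/13)]
3. After y ≥ 3: [(15,3) (33/2,3) (17,6) (17,20) (15,250/13)]
4. After y ≤ 11: [(15,11) (15,3) (33/2,3) (17,6) (17,11)]
5. Canonical ring: [(15,3) (33/2,3) (17,6) (17,11) (15,11)]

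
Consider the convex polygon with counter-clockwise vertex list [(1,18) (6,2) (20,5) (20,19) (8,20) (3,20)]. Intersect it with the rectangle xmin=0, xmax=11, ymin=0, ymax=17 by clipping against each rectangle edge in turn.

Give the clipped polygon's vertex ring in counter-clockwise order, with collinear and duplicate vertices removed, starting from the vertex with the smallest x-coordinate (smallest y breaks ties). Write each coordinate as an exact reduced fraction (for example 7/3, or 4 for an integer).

Clipped polygon: [(21/16,17) (6,2) (11,43/14) (11,17)]

1. After x ≥ 0: [(1,18) (6,2) (20,5) (20,19) (8,20) (3,20)]
2. After x ≤ 11: [(1,18) (6,2) (11,43/14) (11,79/4) (8,20) (3,20)]
3. After y ≥ 0: [(1,18) (6,2) (11,43/14) (11,79/4) (8,20) (3,20)]
4. After y ≤ 17: [(21/16,17) (6,2) (11,43/14) (11,17)]
5. Canonical ring: [(21/16,17) (6,2) (11,43/14) (11,17)]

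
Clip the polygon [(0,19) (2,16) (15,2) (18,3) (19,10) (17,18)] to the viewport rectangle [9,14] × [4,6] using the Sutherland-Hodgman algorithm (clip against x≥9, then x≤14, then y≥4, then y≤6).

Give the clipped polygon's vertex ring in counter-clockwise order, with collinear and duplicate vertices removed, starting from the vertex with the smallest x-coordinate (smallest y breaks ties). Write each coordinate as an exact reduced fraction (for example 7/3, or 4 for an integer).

1. After x ≥ 9: [(9,314/17) (9,110/13) (15,2) (18,3) (19,10) (17,18)]
2. After x ≤ 14: [(14,309/17) (9,314/17) (9,110/13) (14,40/13)]
3. After y ≥ 4: [(14,4) (14,309/17) (9,314/17) (9,110/13) (92/7,4)]
4. After y ≤ 6: [(14,4) (14,6) (79/7,6) (92/7,4)]
5. Canonical ring: [(79/7,6) (92/7,4) (14,4) (14,6)]

Clipped polygon: [(79/7,6) (92/7,4) (14,4) (14,6)]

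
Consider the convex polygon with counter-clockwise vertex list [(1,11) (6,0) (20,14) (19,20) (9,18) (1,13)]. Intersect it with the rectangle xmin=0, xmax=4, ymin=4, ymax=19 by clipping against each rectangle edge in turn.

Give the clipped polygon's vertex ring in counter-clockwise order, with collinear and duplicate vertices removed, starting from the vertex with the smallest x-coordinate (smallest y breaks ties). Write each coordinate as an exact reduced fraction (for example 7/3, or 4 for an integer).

Clipped polygon: [(1,11) (4,22/5) (4,119/8) (1,13)]

1. After x ≥ 0: [(1,11) (6,0) (20,14) (19,20) (9,18) (1,13)]
2. After x ≤ 4: [(1,11) (4,22/5) (4,119/8) (1,13)]
3. After y ≥ 4: [(1,11) (4,22/5) (4,119/8) (1,13)]
4. After y ≤ 19: [(1,11) (4,22/5) (4,119/8) (1,13)]
5. Canonical ring: [(1,11) (4,22/5) (4,119/8) (1,13)]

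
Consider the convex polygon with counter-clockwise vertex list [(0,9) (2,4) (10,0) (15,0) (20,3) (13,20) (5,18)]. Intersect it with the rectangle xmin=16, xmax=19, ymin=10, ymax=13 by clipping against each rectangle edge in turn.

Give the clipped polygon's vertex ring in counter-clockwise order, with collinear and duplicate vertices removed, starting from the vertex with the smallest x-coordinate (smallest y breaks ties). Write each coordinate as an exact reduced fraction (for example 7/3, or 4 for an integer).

1. After x ≥ 16: [(16,3/5) (20,3) (16,89/7)]
2. After x ≤ 19: [(16,3/5) (19,12/5) (19,38/7) (16,89/7)]
3. After y ≥ 10: [(16,10) (291/17,10) (16,89/7)]
4. After y ≤ 13: [(16,10) (291/17,10) (16,89/7)]
5. Canonical ring: [(16,10) (291/17,10) (16,89/7)]

Clipped polygon: [(16,10) (291/17,10) (16,89/7)]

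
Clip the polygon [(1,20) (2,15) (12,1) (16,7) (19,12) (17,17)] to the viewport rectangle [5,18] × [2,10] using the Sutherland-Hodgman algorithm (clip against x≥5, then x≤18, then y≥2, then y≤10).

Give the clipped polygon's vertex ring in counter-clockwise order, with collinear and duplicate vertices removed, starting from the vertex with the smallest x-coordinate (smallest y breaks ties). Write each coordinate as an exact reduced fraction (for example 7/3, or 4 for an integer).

1. After x ≥ 5: [(5,77/4) (5,54/5) (12,1) (16,7) (19,12) (17,17)]
2. After x ≤ 18: [(5,77/4) (5,54/5) (12,1) (16,7) (18,31/3) (18,29/2) (17,17)]
3. After y ≥ 2: [(5,77/4) (5,54/5) (79/7,2) (38/3,2) (16,7) (18,31/3) (18,29/2) (17,17)]
4. After y ≤ 10: [(39/7,10) (79/7,2) (38/3,2) (16,7) (89/5,10)]
5. Canonical ring: [(39/7,10) (79/7,2) (38/3,2) (16,7) (89/5,10)]

Clipped polygon: [(39/7,10) (79/7,2) (38/3,2) (16,7) (89/5,10)]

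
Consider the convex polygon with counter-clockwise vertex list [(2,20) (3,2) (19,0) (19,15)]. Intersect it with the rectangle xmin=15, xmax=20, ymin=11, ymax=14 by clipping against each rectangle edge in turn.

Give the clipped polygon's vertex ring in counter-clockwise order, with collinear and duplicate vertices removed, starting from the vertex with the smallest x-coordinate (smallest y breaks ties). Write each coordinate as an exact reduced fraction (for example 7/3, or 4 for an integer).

Clipped polygon: [(15,11) (19,11) (19,14) (15,14)]

1. After x ≥ 15: [(15,275/17) (15,1/2) (19,0) (19,15)]
2. After x ≤ 20: [(15,275/17) (15,1/2) (19,0) (19,15)]
3. After y ≥ 11: [(15,275/17) (15,11) (19,11) (19,15)]
4. After y ≤ 14: [(15,14) (15,11) (19,11) (19,14)]
5. Canonical ring: [(15,11) (19,11) (19,14) (15,14)]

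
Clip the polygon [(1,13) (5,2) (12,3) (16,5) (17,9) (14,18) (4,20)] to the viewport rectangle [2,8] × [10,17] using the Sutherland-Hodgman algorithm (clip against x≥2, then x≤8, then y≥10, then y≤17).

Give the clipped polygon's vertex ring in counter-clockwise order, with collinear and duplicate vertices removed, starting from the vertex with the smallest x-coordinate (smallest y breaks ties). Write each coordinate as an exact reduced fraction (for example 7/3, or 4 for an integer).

1. After x ≥ 2: [(2,46/3) (2,41/4) (5,2) (12,3) (16,5) (17,9) (14,18) (4,20)]
2. After x ≤ 8: [(2,46/3) (2,41/4) (5,2) (8,17/7) (8,96/5) (4,20)]
3. After y ≥ 10: [(2,46/3) (2,41/4) (23/11,10) (8,10) (8,96/5) (4,20)]
4. After y ≤ 17: [(19/7,17) (2,46/3) (2,41/4) (23/11,10) (8,10) (8,17)]
5. Canonical ring: [(2,41/4) (23/11,10) (8,10) (8,17) (19/7,17) (2,46/3)]

Clipped polygon: [(2,41/4) (23/11,10) (8,10) (8,17) (19/7,17) (2,46/3)]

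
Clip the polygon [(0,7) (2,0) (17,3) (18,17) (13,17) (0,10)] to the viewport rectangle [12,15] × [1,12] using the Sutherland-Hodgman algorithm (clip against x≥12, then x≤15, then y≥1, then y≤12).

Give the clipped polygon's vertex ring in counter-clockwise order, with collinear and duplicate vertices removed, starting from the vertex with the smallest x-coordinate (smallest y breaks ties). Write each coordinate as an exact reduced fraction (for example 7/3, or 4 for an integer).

1. After x ≥ 12: [(12,2) (17,3) (18,17) (13,17) (12,214/13)]
2. After x ≤ 15: [(12,2) (15,13/5) (15,17) (13,17) (12,214/13)]
3. After y ≥ 1: [(12,2) (15,13/5) (15,17) (13,17) (12,214/13)]
4. After y ≤ 12: [(12,12) (12,2) (15,13/5) (15,12)]
5. Canonical ring: [(12,2) (15,13/5) (15,12) (12,12)]

Clipped polygon: [(12,2) (15,13/5) (15,12) (12,12)]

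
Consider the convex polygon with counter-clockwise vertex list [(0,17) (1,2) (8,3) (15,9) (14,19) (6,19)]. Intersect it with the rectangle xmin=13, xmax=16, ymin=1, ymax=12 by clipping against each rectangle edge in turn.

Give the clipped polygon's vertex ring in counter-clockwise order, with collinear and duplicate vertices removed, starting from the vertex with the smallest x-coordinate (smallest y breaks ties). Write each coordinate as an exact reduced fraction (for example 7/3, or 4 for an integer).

Clipped polygon: [(13,51/7) (15,9) (147/10,12) (13,12)]

1. After x ≥ 13: [(13,51/7) (15,9) (14,19) (13,19)]
2. After x ≤ 16: [(13,51/7) (15,9) (14,19) (13,19)]
3. After y ≥ 1: [(13,51/7) (15,9) (14,19) (13,19)]
4. After y ≤ 12: [(13,12) (13,51/7) (15,9) (147/10,12)]
5. Canonical ring: [(13,51/7) (15,9) (147/10,12) (13,12)]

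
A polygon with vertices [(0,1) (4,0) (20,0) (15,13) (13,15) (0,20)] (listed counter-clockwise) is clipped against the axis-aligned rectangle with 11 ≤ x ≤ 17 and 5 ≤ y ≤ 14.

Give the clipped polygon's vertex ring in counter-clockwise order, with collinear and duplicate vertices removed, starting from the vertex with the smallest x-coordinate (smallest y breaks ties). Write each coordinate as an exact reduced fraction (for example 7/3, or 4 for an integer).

1. After x ≥ 11: [(11,0) (20,0) (15,13) (13,15) (11,205/13)]
2. After x ≤ 17: [(11,0) (17,0) (17,39/5) (15,13) (13,15) (11,205/13)]
3. After y ≥ 5: [(11,5) (17,5) (17,39/5) (15,13) (13,15) (11,205/13)]
4. After y ≤ 14: [(11,14) (11,5) (17,5) (17,39/5) (15,13) (14,14)]
5. Canonical ring: [(11,5) (17,5) (17,39/5) (15,13) (14,14) (11,14)]

Clipped polygon: [(11,5) (17,5) (17,39/5) (15,13) (14,14) (11,14)]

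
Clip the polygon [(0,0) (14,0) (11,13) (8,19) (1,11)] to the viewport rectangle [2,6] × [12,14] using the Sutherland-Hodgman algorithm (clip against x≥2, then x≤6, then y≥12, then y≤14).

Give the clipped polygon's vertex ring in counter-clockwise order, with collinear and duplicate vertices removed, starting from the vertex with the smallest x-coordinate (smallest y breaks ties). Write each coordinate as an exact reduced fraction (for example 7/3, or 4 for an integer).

Clipped polygon: [(2,12) (6,12) (6,14) (29/8,14) (2,85/7)]

1. After x ≥ 2: [(2,0) (14,0) (11,13) (8,19) (2,85/7)]
2. After x ≤ 6: [(2,0) (6,0) (6,117/7) (2,85/7)]
3. After y ≥ 12: [(2,12) (6,12) (6,117/7) (2,85/7)]
4. After y ≤ 14: [(2,12) (6,12) (6,14) (29/8,14) (2,85/7)]
5. Canonical ring: [(2,12) (6,12) (6,14) (29/8,14) (2,85/7)]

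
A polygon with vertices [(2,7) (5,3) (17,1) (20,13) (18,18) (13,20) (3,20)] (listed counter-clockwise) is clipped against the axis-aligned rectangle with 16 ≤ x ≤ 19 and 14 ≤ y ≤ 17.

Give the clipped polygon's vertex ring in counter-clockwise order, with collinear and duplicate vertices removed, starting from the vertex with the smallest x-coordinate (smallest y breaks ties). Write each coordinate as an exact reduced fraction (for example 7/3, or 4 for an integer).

1. After x ≥ 16: [(16,7/6) (17,1) (20,13) (18,18) (16,94/5)]
2. After x ≤ 19: [(16,7/6) (17,1) (19,9) (19,31/2) (18,18) (16,94/5)]
3. After y ≥ 14: [(16,14) (19,14) (19,31/2) (18,18) (16,94/5)]
4. After y ≤ 17: [(16,17) (16,14) (19,14) (19,31/2) (92/5,17)]
5. Canonical ring: [(16,14) (19,14) (19,31/2) (92/5,17) (16,17)]

Clipped polygon: [(16,14) (19,14) (19,31/2) (92/5,17) (16,17)]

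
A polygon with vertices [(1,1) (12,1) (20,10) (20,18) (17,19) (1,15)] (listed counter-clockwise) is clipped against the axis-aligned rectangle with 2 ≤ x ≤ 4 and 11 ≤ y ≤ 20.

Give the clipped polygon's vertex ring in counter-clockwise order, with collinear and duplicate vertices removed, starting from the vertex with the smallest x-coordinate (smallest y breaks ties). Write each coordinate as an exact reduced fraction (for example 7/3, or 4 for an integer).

1. After x ≥ 2: [(2,1) (12,1) (20,10) (20,18) (17,19) (2,61/4)]
2. After x ≤ 4: [(2,1) (4,1) (4,63/4) (2,61/4)]
3. After y ≥ 11: [(2,11) (4,11) (4,63/4) (2,61/4)]
4. After y ≤ 20: [(2,11) (4,11) (4,63/4) (2,61/4)]
5. Canonical ring: [(2,11) (4,11) (4,63/4) (2,61/4)]

Clipped polygon: [(2,11) (4,11) (4,63/4) (2,61/4)]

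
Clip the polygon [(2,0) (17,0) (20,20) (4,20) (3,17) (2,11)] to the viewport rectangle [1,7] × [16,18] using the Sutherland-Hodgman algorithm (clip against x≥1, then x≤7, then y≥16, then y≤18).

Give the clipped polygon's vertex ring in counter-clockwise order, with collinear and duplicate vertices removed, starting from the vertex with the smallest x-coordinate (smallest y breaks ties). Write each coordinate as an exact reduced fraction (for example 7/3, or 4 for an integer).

Clipped polygon: [(17/6,16) (7,16) (7,18) (10/3,18) (3,17)]

1. After x ≥ 1: [(2,0) (17,0) (20,20) (4,20) (3,17) (2,11)]
2. After x ≤ 7: [(2,0) (7,0) (7,20) (4,20) (3,17) (2,11)]
3. After y ≥ 16: [(7,16) (7,20) (4,20) (3,17) (17/6,16)]
4. After y ≤ 18: [(7,16) (7,18) (10/3,18) (3,17) (17/6,16)]
5. Canonical ring: [(17/6,16) (7,16) (7,18) (10/3,18) (3,17)]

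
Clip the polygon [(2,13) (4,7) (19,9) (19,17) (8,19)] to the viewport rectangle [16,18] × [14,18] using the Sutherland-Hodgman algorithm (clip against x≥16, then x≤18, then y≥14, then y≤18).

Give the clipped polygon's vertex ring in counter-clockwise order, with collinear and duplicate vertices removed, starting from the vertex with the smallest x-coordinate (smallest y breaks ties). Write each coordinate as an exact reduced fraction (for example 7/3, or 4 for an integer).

Clipped polygon: [(16,14) (18,14) (18,189/11) (16,193/11)]

1. After x ≥ 16: [(16,43/5) (19,9) (19,17) (16,193/11)]
2. After x ≤ 18: [(16,43/5) (18,133/15) (18,189/11) (16,193/11)]
3. After y ≥ 14: [(16,14) (18,14) (18,189/11) (16,193/11)]
4. After y ≤ 18: [(16,14) (18,14) (18,189/11) (16,193/11)]
5. Canonical ring: [(16,14) (18,14) (18,189/11) (16,193/11)]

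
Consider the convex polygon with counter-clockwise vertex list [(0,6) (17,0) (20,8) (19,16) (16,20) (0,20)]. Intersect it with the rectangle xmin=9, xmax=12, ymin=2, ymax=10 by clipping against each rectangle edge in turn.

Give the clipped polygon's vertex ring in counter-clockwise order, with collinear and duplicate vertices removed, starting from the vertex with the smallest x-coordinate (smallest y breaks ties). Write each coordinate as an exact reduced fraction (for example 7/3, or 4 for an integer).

Clipped polygon: [(9,48/17) (34/3,2) (12,2) (12,10) (9,10)]

1. After x ≥ 9: [(9,48/17) (17,0) (20,8) (19,16) (16,20) (9,20)]
2. After x ≤ 12: [(9,48/17) (12,30/17) (12,20) (9,20)]
3. After y ≥ 2: [(9,48/17) (34/3,2) (12,2) (12,20) (9,20)]
4. After y ≤ 10: [(9,10) (9,48/17) (34/3,2) (12,2) (12,10)]
5. Canonical ring: [(9,48/17) (34/3,2) (12,2) (12,10) (9,10)]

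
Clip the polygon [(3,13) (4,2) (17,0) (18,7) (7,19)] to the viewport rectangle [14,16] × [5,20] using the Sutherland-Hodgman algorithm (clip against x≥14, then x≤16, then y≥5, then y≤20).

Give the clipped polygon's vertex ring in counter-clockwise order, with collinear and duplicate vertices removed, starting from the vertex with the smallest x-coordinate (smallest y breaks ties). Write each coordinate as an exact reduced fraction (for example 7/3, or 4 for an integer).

1. After x ≥ 14: [(14,6/13) (17,0) (18,7) (14,125/11)]
2. After x ≤ 16: [(14,6/13) (16,2/13) (16,101/11) (14,125/11)]
3. After y ≥ 5: [(14,5) (16,5) (16,101/11) (14,125/11)]
4. After y ≤ 20: [(14,5) (16,5) (16,101/11) (14,125/11)]
5. Canonical ring: [(14,5) (16,5) (16,101/11) (14,125/11)]

Clipped polygon: [(14,5) (16,5) (16,101/11) (14,125/11)]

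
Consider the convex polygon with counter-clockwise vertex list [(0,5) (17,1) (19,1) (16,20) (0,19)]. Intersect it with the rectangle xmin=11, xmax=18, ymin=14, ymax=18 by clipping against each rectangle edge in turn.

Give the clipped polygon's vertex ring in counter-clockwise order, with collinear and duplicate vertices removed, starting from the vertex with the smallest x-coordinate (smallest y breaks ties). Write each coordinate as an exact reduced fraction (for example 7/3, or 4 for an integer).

1. After x ≥ 11: [(11,41/17) (17,1) (19,1) (16,20) (11,315/16)]
2. After x ≤ 18: [(11,41/17) (17,1) (18,1) (18,22/3) (16,20) (11,315/16)]
3. After y ≥ 14: [(11,14) (322/19,14) (16,20) (11,315/16)]
4. After y ≤ 18: [(11,18) (11,14) (322/19,14) (310/19,18)]
5. Canonical ring: [(11,14) (322/19,14) (310/19,18) (11,18)]

Clipped polygon: [(11,14) (322/19,14) (310/19,18) (11,18)]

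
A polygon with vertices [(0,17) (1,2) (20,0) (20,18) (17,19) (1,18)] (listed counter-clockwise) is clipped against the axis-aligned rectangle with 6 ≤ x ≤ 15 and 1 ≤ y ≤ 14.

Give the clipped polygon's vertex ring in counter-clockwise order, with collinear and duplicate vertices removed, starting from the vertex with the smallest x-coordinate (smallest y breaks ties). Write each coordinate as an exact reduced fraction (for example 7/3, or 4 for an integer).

Clipped polygon: [(6,28/19) (21/2,1) (15,1) (15,14) (6,14)]

1. After x ≥ 6: [(6,28/19) (20,0) (20,18) (17,19) (6,293/16)]
2. After x ≤ 15: [(6,28/19) (15,10/19) (15,151/8) (6,293/16)]
3. After y ≥ 1: [(6,28/19) (21/2,1) (15,1) (15,151/8) (6,293/16)]
4. After y ≤ 14: [(6,14) (6,28/19) (21/2,1) (15,1) (15,14)]
5. Canonical ring: [(6,28/19) (21/2,1) (15,1) (15,14) (6,14)]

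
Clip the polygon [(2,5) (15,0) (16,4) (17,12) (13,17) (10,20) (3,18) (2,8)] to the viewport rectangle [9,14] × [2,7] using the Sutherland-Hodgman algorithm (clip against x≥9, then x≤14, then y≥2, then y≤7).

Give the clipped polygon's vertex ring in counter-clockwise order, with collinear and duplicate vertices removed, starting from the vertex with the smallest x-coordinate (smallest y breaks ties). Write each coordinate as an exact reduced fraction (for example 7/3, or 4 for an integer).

Clipped polygon: [(9,30/13) (49/5,2) (14,2) (14,7) (9,7)]

1. After x ≥ 9: [(9,30/13) (15,0) (16,4) (17,12) (13,17) (10,20) (9,138/7)]
2. After x ≤ 14: [(9,30/13) (14,5/13) (14,63/4) (13,17) (10,20) (9,138/7)]
3. After y ≥ 2: [(9,30/13) (49/5,2) (14,2) (14,63/4) (13,17) (10,20) (9,138/7)]
4. After y ≤ 7: [(9,7) (9,30/13) (49/5,2) (14,2) (14,7)]
5. Canonical ring: [(9,30/13) (49/5,2) (14,2) (14,7) (9,7)]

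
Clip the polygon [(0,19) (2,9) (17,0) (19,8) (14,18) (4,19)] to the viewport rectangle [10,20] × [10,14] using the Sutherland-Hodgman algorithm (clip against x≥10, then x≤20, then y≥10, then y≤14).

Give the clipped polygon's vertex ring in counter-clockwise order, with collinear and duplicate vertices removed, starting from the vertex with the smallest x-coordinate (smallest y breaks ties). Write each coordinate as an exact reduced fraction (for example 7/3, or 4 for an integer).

1. After x ≥ 10: [(10,21/5) (17,0) (19,8) (14,18) (10,92/5)]
2. After x ≤ 20: [(10,21/5) (17,0) (19,8) (14,18) (10,92/5)]
3. After y ≥ 10: [(10,10) (18,10) (14,18) (10,92/5)]
4. After y ≤ 14: [(10,14) (10,10) (18,10) (16,14)]
5. Canonical ring: [(10,10) (18,10) (16,14) (10,14)]

Clipped polygon: [(10,10) (18,10) (16,14) (10,14)]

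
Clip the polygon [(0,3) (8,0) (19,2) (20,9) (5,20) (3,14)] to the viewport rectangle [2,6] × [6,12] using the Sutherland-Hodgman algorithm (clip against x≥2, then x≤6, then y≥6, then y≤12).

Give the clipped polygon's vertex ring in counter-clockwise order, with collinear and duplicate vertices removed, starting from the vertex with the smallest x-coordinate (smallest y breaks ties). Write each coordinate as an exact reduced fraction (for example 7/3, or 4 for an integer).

Clipped polygon: [(2,6) (6,6) (6,12) (27/11,12) (2,31/3)]

1. After x ≥ 2: [(2,31/3) (2,9/4) (8,0) (19,2) (20,9) (5,20) (3,14)]
2. After x ≤ 6: [(2,31/3) (2,9/4) (6,3/4) (6,289/15) (5,20) (3,14)]
3. After y ≥ 6: [(2,31/3) (2,6) (6,6) (6,289/15) (5,20) (3,14)]
4. After y ≤ 12: [(27/11,12) (2,31/3) (2,6) (6,6) (6,12)]
5. Canonical ring: [(2,6) (6,6) (6,12) (27/11,12) (2,31/3)]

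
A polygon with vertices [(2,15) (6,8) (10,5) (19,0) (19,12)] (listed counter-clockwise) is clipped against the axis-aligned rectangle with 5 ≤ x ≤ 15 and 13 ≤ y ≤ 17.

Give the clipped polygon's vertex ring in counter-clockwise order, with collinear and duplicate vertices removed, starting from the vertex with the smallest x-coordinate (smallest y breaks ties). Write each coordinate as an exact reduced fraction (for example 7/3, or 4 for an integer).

1. After x ≥ 5: [(5,246/17) (5,39/4) (6,8) (10,5) (19,0) (19,12)]
2. After x ≤ 15: [(15,216/17) (5,246/17) (5,39/4) (6,8) (10,5) (15,20/9)]
3. After y ≥ 13: [(40/3,13) (5,246/17) (5,13)]
4. After y ≤ 17: [(40/3,13) (5,246/17) (5,13)]
5. Canonical ring: [(5,13) (40/3,13) (5,246/17)]

Clipped polygon: [(5,13) (40/3,13) (5,246/17)]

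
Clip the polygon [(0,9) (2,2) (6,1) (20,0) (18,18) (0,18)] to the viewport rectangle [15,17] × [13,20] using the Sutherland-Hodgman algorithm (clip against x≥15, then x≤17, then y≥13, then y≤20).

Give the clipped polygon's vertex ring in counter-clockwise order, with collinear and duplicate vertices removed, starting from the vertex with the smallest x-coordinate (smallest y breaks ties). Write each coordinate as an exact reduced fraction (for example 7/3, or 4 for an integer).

1. After x ≥ 15: [(15,5/14) (20,0) (18,18) (15,18)]
2. After x ≤ 17: [(15,5/14) (17,3/14) (17,18) (15,18)]
3. After y ≥ 13: [(15,13) (17,13) (17,18) (15,18)]
4. After y ≤ 20: [(15,13) (17,13) (17,18) (15,18)]
5. Canonical ring: [(15,13) (17,13) (17,18) (15,18)]

Clipped polygon: [(15,13) (17,13) (17,18) (15,18)]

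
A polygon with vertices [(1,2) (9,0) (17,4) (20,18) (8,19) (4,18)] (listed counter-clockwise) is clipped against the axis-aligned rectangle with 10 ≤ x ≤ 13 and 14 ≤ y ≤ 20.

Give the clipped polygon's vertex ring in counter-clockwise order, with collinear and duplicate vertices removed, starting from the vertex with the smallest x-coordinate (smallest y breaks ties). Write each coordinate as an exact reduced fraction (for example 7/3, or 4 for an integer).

1. After x ≥ 10: [(10,1/2) (17,4) (20,18) (10,113/6)]
2. After x ≤ 13: [(10,1/2) (13,2) (13,223/12) (10,113/6)]
3. After y ≥ 14: [(10,14) (13,14) (13,223/12) (10,113/6)]
4. After y ≤ 20: [(10,14) (13,14) (13,223/12) (10,113/6)]
5. Canonical ring: [(10,14) (13,14) (13,223/12) (10,113/6)]

Clipped polygon: [(10,14) (13,14) (13,223/12) (10,113/6)]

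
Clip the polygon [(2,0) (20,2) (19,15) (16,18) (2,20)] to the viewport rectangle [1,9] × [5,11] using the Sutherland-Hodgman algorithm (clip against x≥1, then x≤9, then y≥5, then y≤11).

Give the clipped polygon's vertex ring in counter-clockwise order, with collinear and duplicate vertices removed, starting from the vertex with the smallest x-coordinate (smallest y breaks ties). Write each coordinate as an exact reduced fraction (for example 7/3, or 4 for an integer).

1. After x ≥ 1: [(2,0) (20,2) (19,15) (16,18) (2,20)]
2. After x ≤ 9: [(2,0) (9,7/9) (9,19) (2,20)]
3. After y ≥ 5: [(2,5) (9,5) (9,19) (2,20)]
4. After y ≤ 11: [(2,11) (2,5) (9,5) (9,11)]
5. Canonical ring: [(2,5) (9,5) (9,11) (2,11)]

Clipped polygon: [(2,5) (9,5) (9,11) (2,11)]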